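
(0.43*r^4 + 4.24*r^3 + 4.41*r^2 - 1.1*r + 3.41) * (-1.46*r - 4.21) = -0.6278*r^5 - 8.0007*r^4 - 24.289*r^3 - 16.9601*r^2 - 0.3476*r - 14.3561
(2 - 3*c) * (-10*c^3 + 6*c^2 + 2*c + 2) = 30*c^4 - 38*c^3 + 6*c^2 - 2*c + 4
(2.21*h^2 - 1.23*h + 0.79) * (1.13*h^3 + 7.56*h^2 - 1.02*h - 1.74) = 2.4973*h^5 + 15.3177*h^4 - 10.6603*h^3 + 3.3816*h^2 + 1.3344*h - 1.3746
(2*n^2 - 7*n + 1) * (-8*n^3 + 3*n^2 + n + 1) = -16*n^5 + 62*n^4 - 27*n^3 - 2*n^2 - 6*n + 1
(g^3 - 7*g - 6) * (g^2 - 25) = g^5 - 32*g^3 - 6*g^2 + 175*g + 150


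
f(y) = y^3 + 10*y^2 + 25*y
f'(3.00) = 112.00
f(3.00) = 192.00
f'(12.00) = 697.00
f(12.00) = 3468.00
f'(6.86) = 303.38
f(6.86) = 964.92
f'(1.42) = 59.45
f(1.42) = 58.53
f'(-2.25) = -4.81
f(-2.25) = -17.02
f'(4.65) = 182.87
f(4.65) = 433.02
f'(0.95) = 46.71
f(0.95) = 33.63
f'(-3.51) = -8.24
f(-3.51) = -7.79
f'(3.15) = 117.77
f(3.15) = 209.23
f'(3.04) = 113.52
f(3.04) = 196.51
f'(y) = 3*y^2 + 20*y + 25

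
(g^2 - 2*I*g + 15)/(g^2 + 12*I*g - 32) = (g^2 - 2*I*g + 15)/(g^2 + 12*I*g - 32)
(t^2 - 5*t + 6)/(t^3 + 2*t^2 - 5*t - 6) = (t - 3)/(t^2 + 4*t + 3)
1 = 1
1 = 1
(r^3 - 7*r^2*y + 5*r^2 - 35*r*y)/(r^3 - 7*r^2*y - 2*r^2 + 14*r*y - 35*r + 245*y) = r/(r - 7)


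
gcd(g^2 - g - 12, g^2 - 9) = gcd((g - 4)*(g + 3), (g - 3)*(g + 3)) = g + 3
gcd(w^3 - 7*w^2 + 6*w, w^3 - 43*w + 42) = w^2 - 7*w + 6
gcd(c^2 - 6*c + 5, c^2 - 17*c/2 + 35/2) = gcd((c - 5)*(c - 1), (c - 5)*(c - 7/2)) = c - 5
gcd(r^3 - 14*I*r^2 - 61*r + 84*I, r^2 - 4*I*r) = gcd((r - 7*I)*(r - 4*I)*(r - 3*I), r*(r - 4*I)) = r - 4*I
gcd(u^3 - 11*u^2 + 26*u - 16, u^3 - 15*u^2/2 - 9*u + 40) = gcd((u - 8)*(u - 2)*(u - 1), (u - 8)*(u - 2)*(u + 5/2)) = u^2 - 10*u + 16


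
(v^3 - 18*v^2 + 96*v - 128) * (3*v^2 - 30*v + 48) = 3*v^5 - 84*v^4 + 876*v^3 - 4128*v^2 + 8448*v - 6144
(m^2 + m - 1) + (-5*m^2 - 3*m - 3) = -4*m^2 - 2*m - 4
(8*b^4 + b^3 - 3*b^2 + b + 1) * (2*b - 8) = 16*b^5 - 62*b^4 - 14*b^3 + 26*b^2 - 6*b - 8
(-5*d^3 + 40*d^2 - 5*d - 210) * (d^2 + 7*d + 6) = -5*d^5 + 5*d^4 + 245*d^3 - 5*d^2 - 1500*d - 1260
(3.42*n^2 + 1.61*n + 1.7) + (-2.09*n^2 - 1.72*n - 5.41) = 1.33*n^2 - 0.11*n - 3.71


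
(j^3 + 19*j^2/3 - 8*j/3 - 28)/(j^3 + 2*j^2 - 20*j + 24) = (j + 7/3)/(j - 2)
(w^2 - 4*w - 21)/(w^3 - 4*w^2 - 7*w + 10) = (w^2 - 4*w - 21)/(w^3 - 4*w^2 - 7*w + 10)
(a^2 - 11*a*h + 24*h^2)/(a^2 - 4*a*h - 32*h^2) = (a - 3*h)/(a + 4*h)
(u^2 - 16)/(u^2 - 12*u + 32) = (u + 4)/(u - 8)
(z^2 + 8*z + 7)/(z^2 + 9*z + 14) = (z + 1)/(z + 2)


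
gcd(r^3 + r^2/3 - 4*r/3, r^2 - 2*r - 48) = 1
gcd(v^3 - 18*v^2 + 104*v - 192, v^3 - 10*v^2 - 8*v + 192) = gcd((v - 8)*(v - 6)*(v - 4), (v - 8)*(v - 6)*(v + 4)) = v^2 - 14*v + 48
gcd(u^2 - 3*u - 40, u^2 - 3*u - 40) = u^2 - 3*u - 40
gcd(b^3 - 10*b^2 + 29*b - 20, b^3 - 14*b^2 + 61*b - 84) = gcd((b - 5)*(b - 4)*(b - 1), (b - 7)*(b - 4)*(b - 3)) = b - 4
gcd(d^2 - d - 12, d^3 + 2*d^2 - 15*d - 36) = d^2 - d - 12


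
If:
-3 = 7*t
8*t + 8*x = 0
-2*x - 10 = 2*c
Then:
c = -38/7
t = -3/7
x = 3/7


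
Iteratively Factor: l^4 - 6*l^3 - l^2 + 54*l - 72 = (l + 3)*(l^3 - 9*l^2 + 26*l - 24) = (l - 4)*(l + 3)*(l^2 - 5*l + 6) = (l - 4)*(l - 2)*(l + 3)*(l - 3)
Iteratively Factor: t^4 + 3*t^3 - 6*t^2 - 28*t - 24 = (t - 3)*(t^3 + 6*t^2 + 12*t + 8) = (t - 3)*(t + 2)*(t^2 + 4*t + 4) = (t - 3)*(t + 2)^2*(t + 2)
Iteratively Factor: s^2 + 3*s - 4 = (s + 4)*(s - 1)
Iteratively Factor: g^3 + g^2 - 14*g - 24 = (g - 4)*(g^2 + 5*g + 6) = (g - 4)*(g + 2)*(g + 3)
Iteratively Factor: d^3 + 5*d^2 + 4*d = (d + 1)*(d^2 + 4*d) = d*(d + 1)*(d + 4)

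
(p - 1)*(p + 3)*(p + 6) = p^3 + 8*p^2 + 9*p - 18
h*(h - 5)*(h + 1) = h^3 - 4*h^2 - 5*h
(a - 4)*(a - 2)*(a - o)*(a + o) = a^4 - 6*a^3 - a^2*o^2 + 8*a^2 + 6*a*o^2 - 8*o^2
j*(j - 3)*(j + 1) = j^3 - 2*j^2 - 3*j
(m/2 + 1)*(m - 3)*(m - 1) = m^3/2 - m^2 - 5*m/2 + 3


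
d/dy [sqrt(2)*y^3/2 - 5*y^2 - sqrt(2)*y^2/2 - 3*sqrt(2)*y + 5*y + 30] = 3*sqrt(2)*y^2/2 - 10*y - sqrt(2)*y - 3*sqrt(2) + 5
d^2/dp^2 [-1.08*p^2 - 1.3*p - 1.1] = -2.16000000000000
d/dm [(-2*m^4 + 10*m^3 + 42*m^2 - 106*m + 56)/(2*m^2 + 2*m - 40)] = 2*(-m^5 + m^4 + 45*m^3 - 113*m^2 - 448*m + 516)/(m^4 + 2*m^3 - 39*m^2 - 40*m + 400)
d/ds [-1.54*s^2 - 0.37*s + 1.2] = -3.08*s - 0.37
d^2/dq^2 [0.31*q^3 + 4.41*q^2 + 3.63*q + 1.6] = 1.86*q + 8.82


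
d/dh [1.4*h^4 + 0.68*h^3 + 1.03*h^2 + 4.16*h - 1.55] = 5.6*h^3 + 2.04*h^2 + 2.06*h + 4.16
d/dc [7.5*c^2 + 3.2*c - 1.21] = 15.0*c + 3.2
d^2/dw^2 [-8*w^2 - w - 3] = -16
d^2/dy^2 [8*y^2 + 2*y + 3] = 16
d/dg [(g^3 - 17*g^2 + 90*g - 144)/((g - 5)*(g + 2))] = (g^4 - 6*g^3 - 69*g^2 + 628*g - 1332)/(g^4 - 6*g^3 - 11*g^2 + 60*g + 100)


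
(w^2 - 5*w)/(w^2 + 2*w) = (w - 5)/(w + 2)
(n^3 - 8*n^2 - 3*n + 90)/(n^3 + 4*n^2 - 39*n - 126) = (n - 5)/(n + 7)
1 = 1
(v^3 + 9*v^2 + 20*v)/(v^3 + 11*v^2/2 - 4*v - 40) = 2*v*(v + 5)/(2*v^2 + 3*v - 20)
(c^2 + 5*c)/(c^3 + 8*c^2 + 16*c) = (c + 5)/(c^2 + 8*c + 16)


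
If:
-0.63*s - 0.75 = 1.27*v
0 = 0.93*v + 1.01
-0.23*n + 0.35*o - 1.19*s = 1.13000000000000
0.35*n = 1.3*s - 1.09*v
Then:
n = 7.09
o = 11.28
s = 1.00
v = -1.09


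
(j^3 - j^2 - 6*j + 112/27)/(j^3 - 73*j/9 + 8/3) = (9*j^2 + 15*j - 14)/(3*(3*j^2 + 8*j - 3))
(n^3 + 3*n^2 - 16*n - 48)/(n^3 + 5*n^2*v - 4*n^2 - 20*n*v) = (n^2 + 7*n + 12)/(n*(n + 5*v))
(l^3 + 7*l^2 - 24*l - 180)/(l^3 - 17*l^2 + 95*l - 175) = (l^2 + 12*l + 36)/(l^2 - 12*l + 35)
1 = 1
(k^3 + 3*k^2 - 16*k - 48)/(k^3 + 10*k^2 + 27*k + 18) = (k^2 - 16)/(k^2 + 7*k + 6)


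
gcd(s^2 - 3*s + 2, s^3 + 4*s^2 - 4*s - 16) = s - 2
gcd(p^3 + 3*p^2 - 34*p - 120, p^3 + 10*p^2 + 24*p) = p + 4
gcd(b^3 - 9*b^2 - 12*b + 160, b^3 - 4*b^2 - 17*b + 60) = b^2 - b - 20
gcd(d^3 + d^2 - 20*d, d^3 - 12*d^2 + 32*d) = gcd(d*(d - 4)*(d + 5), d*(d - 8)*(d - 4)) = d^2 - 4*d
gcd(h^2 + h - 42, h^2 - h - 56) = h + 7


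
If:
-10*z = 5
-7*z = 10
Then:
No Solution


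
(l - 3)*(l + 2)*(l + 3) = l^3 + 2*l^2 - 9*l - 18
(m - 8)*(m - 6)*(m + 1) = m^3 - 13*m^2 + 34*m + 48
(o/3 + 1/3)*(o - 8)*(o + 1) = o^3/3 - 2*o^2 - 5*o - 8/3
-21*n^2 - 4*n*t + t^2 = (-7*n + t)*(3*n + t)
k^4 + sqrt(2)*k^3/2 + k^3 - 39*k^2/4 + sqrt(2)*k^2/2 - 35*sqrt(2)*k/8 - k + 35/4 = (k - 5/2)*(k + 7/2)*(k - sqrt(2)/2)*(k + sqrt(2))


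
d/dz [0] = 0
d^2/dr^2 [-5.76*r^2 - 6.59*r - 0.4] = -11.5200000000000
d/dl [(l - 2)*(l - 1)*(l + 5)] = 3*l^2 + 4*l - 13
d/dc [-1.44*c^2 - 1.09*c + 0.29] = -2.88*c - 1.09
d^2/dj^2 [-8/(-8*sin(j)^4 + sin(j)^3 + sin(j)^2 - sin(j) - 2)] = 8*(-1024*sin(j)^8 + 184*sin(j)^7 + 1367*sin(j)^6 - 243*sin(j)^5 + 122*sin(j)^4 + 33*sin(j)^3 - 201*sin(j)^2 + 8*sin(j) + 6)/(8*sin(j)^4 - sin(j)^3 - sin(j)^2 + sin(j) + 2)^3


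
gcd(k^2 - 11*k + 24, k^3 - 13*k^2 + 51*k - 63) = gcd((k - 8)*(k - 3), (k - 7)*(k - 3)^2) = k - 3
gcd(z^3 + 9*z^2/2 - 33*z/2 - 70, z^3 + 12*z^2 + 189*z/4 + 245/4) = z^2 + 17*z/2 + 35/2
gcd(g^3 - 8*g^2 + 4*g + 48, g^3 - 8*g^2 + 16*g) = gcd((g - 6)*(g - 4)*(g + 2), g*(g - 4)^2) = g - 4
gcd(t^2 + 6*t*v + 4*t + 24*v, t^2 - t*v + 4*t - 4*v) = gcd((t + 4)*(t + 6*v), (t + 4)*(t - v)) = t + 4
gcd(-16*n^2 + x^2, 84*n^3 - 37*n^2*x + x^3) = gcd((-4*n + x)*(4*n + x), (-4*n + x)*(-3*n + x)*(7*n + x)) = -4*n + x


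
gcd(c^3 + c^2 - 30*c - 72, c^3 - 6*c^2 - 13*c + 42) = c + 3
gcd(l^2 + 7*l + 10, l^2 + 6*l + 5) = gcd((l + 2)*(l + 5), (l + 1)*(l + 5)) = l + 5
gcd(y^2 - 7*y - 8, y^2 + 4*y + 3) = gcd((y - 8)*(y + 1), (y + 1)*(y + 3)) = y + 1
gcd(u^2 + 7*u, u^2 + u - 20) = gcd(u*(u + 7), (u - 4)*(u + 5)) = 1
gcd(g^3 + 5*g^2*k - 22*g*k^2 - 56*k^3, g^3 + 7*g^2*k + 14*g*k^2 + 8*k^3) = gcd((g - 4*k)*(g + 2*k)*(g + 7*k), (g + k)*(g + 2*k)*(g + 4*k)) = g + 2*k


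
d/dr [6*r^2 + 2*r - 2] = 12*r + 2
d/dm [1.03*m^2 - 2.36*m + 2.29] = 2.06*m - 2.36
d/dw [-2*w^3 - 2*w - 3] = -6*w^2 - 2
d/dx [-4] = 0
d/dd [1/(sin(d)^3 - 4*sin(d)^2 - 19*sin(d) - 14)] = (-3*sin(d)^2 + 8*sin(d) + 19)*cos(d)/((sin(d) - 7)^2*(sin(d) + 1)^2*(sin(d) + 2)^2)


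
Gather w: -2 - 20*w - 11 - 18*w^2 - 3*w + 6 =-18*w^2 - 23*w - 7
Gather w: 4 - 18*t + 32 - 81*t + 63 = 99 - 99*t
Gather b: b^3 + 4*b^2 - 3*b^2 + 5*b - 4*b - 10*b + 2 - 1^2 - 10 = b^3 + b^2 - 9*b - 9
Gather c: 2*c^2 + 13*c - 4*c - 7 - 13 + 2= 2*c^2 + 9*c - 18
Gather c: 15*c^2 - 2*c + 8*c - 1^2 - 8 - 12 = 15*c^2 + 6*c - 21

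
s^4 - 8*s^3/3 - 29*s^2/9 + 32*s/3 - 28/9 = (s - 7/3)*(s - 2)*(s - 1/3)*(s + 2)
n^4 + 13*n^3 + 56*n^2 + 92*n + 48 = (n + 1)*(n + 2)*(n + 4)*(n + 6)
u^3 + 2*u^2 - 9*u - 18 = (u - 3)*(u + 2)*(u + 3)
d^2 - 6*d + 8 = (d - 4)*(d - 2)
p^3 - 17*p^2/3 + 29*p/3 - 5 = (p - 3)*(p - 5/3)*(p - 1)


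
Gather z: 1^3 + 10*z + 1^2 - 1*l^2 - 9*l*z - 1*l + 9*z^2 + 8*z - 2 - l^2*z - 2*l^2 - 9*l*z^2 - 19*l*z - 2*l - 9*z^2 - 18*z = -3*l^2 - 9*l*z^2 - 3*l + z*(-l^2 - 28*l)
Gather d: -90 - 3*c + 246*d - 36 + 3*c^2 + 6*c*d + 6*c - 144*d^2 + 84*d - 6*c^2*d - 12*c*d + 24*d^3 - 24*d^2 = 3*c^2 + 3*c + 24*d^3 - 168*d^2 + d*(-6*c^2 - 6*c + 330) - 126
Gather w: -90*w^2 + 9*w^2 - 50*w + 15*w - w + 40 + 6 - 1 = -81*w^2 - 36*w + 45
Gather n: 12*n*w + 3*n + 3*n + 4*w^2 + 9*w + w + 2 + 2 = n*(12*w + 6) + 4*w^2 + 10*w + 4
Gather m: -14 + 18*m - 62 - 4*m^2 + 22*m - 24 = -4*m^2 + 40*m - 100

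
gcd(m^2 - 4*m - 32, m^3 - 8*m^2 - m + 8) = m - 8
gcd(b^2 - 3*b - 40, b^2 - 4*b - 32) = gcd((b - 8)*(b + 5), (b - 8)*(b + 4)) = b - 8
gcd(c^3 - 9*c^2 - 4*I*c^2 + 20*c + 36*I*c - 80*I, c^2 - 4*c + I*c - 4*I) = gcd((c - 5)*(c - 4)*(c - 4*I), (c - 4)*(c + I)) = c - 4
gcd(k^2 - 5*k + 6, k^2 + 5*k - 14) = k - 2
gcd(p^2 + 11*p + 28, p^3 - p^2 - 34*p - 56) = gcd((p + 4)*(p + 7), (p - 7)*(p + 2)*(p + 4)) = p + 4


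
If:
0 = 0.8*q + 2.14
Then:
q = -2.68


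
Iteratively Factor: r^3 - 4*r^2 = (r - 4)*(r^2) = r*(r - 4)*(r)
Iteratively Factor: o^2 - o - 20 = (o - 5)*(o + 4)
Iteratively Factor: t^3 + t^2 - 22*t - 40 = (t + 4)*(t^2 - 3*t - 10) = (t - 5)*(t + 4)*(t + 2)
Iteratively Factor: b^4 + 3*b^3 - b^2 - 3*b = (b - 1)*(b^3 + 4*b^2 + 3*b) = (b - 1)*(b + 3)*(b^2 + b) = b*(b - 1)*(b + 3)*(b + 1)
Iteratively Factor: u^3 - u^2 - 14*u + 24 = (u + 4)*(u^2 - 5*u + 6) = (u - 2)*(u + 4)*(u - 3)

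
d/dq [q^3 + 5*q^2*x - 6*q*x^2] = 3*q^2 + 10*q*x - 6*x^2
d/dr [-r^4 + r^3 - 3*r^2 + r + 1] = -4*r^3 + 3*r^2 - 6*r + 1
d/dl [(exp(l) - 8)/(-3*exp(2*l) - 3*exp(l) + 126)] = ((exp(l) - 8)*(2*exp(l) + 1) - exp(2*l) - exp(l) + 42)*exp(l)/(3*(exp(2*l) + exp(l) - 42)^2)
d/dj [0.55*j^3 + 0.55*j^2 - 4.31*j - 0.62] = 1.65*j^2 + 1.1*j - 4.31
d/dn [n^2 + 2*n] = 2*n + 2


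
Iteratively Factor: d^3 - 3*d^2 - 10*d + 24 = (d - 2)*(d^2 - d - 12) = (d - 2)*(d + 3)*(d - 4)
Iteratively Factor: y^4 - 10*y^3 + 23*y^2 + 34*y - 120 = (y - 3)*(y^3 - 7*y^2 + 2*y + 40) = (y - 3)*(y + 2)*(y^2 - 9*y + 20) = (y - 4)*(y - 3)*(y + 2)*(y - 5)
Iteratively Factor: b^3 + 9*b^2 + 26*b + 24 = (b + 2)*(b^2 + 7*b + 12) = (b + 2)*(b + 4)*(b + 3)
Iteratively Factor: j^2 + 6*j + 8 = (j + 2)*(j + 4)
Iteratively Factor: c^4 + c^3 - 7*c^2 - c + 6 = (c - 2)*(c^3 + 3*c^2 - c - 3) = (c - 2)*(c + 1)*(c^2 + 2*c - 3) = (c - 2)*(c - 1)*(c + 1)*(c + 3)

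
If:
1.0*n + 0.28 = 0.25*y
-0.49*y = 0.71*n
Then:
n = -0.21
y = 0.30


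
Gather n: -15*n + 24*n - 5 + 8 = 9*n + 3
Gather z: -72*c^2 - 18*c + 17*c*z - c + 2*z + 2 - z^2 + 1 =-72*c^2 - 19*c - z^2 + z*(17*c + 2) + 3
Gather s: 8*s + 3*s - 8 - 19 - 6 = 11*s - 33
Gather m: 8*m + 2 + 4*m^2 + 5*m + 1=4*m^2 + 13*m + 3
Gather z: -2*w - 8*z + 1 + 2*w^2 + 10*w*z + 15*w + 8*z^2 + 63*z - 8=2*w^2 + 13*w + 8*z^2 + z*(10*w + 55) - 7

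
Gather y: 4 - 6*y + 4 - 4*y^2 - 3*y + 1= -4*y^2 - 9*y + 9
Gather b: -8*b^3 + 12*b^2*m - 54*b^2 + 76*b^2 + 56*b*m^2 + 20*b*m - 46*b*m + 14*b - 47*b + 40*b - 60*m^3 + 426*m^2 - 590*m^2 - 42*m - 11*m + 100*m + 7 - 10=-8*b^3 + b^2*(12*m + 22) + b*(56*m^2 - 26*m + 7) - 60*m^3 - 164*m^2 + 47*m - 3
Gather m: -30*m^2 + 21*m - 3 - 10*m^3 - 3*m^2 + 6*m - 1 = -10*m^3 - 33*m^2 + 27*m - 4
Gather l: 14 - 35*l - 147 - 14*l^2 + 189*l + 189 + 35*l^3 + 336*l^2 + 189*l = 35*l^3 + 322*l^2 + 343*l + 56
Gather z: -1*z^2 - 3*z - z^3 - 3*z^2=-z^3 - 4*z^2 - 3*z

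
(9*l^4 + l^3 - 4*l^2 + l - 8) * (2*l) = 18*l^5 + 2*l^4 - 8*l^3 + 2*l^2 - 16*l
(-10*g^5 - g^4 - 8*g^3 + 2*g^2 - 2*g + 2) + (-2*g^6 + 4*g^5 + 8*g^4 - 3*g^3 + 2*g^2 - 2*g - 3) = -2*g^6 - 6*g^5 + 7*g^4 - 11*g^3 + 4*g^2 - 4*g - 1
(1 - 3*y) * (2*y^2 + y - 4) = -6*y^3 - y^2 + 13*y - 4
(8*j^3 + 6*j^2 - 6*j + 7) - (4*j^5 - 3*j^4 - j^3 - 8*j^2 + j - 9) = -4*j^5 + 3*j^4 + 9*j^3 + 14*j^2 - 7*j + 16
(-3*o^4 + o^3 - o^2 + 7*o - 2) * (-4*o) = 12*o^5 - 4*o^4 + 4*o^3 - 28*o^2 + 8*o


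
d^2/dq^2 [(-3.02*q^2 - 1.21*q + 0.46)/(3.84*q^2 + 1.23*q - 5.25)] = (-7.15622399999998*q^3 - 324.601344*q^2 - 133.325568*q - 162.165582)/(56.623104*q^6 + 54.411264*q^5 - 214.814592*q^4 - 146.919933*q^3 + 293.691825*q^2 + 101.705625*q - 144.703125)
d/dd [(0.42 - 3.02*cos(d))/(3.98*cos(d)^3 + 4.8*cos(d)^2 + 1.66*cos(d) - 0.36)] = (-24.0392*cos(d)^3 - 9.4812*cos(d)^2 + 4.032*cos(d) - 0.39)*sin(d)/(15.8404*cos(d)^6 + 38.208*cos(d)^5 + 36.2536*cos(d)^4 + 13.0704*cos(d)^3 - 0.7004*cos(d)^2 - 1.1952*cos(d) + 0.1296)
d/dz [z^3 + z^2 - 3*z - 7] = 3*z^2 + 2*z - 3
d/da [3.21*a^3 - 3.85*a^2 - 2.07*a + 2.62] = 9.63*a^2 - 7.7*a - 2.07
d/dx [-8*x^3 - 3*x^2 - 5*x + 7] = -24*x^2 - 6*x - 5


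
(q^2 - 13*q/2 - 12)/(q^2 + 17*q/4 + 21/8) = 4*(2*q^2 - 13*q - 24)/(8*q^2 + 34*q + 21)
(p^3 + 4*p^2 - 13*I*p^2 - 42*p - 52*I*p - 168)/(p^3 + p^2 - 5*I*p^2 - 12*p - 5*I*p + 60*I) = (p^2 - 13*I*p - 42)/(p^2 - p*(3 + 5*I) + 15*I)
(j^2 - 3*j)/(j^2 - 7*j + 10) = j*(j - 3)/(j^2 - 7*j + 10)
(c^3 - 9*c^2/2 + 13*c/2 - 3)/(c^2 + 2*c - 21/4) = 2*(c^2 - 3*c + 2)/(2*c + 7)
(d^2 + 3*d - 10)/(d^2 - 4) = (d + 5)/(d + 2)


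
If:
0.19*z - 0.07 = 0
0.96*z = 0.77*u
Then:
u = 0.46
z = 0.37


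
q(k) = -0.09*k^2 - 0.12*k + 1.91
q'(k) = -0.18*k - 0.12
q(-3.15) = 1.39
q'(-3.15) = 0.45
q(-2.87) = 1.51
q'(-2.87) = 0.40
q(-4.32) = 0.75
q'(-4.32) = 0.66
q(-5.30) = 0.02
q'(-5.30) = 0.83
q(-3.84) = 1.04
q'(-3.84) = 0.57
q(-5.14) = 0.15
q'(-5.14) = 0.81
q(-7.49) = -2.24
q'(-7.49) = 1.23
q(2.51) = 1.04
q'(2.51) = -0.57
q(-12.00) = -9.61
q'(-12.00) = 2.04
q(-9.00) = -4.30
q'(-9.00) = 1.50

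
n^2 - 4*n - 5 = (n - 5)*(n + 1)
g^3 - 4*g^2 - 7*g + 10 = (g - 5)*(g - 1)*(g + 2)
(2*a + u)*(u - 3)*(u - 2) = 2*a*u^2 - 10*a*u + 12*a + u^3 - 5*u^2 + 6*u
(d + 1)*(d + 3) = d^2 + 4*d + 3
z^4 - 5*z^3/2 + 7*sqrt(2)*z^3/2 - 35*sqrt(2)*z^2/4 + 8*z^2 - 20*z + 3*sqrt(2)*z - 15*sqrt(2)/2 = (z - 5/2)*(z + sqrt(2))^2*(z + 3*sqrt(2)/2)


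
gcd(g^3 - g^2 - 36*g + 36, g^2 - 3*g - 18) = g - 6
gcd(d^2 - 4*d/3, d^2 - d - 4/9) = d - 4/3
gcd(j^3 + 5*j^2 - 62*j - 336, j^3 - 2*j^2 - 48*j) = j^2 - 2*j - 48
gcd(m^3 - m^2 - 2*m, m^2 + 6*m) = m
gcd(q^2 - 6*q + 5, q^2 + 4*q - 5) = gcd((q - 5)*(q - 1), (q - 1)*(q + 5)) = q - 1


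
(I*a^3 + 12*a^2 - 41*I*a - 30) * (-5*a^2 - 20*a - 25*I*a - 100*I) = -5*I*a^5 - 35*a^4 - 20*I*a^4 - 140*a^3 - 95*I*a^3 - 875*a^2 - 380*I*a^2 - 3500*a + 750*I*a + 3000*I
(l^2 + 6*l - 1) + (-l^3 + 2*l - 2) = -l^3 + l^2 + 8*l - 3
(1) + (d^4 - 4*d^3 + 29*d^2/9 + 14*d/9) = d^4 - 4*d^3 + 29*d^2/9 + 14*d/9 + 1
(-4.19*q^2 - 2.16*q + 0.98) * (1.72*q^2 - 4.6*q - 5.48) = -7.2068*q^4 + 15.5588*q^3 + 34.5828*q^2 + 7.3288*q - 5.3704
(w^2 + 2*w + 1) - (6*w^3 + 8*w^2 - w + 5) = -6*w^3 - 7*w^2 + 3*w - 4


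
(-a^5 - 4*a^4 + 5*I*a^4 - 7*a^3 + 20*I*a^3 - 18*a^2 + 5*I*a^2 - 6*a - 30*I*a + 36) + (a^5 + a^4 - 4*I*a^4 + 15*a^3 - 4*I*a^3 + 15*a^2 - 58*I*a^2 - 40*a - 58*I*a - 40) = -3*a^4 + I*a^4 + 8*a^3 + 16*I*a^3 - 3*a^2 - 53*I*a^2 - 46*a - 88*I*a - 4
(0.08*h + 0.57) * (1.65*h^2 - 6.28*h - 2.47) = 0.132*h^3 + 0.4381*h^2 - 3.7772*h - 1.4079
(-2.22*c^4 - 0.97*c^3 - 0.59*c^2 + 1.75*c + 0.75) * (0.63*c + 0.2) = -1.3986*c^5 - 1.0551*c^4 - 0.5657*c^3 + 0.9845*c^2 + 0.8225*c + 0.15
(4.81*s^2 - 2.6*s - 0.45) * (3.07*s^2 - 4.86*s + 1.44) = 14.7667*s^4 - 31.3586*s^3 + 18.1809*s^2 - 1.557*s - 0.648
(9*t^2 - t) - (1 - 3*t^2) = 12*t^2 - t - 1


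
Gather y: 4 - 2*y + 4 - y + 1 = 9 - 3*y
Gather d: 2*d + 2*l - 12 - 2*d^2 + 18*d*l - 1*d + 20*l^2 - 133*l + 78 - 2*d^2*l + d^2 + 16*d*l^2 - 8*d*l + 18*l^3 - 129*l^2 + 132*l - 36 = d^2*(-2*l - 1) + d*(16*l^2 + 10*l + 1) + 18*l^3 - 109*l^2 + l + 30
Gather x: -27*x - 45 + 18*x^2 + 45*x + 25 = 18*x^2 + 18*x - 20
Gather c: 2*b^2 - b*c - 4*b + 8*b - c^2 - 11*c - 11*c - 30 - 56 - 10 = 2*b^2 + 4*b - c^2 + c*(-b - 22) - 96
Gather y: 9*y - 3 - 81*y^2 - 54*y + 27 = -81*y^2 - 45*y + 24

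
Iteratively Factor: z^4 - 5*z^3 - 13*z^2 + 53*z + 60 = (z - 4)*(z^3 - z^2 - 17*z - 15) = (z - 4)*(z + 3)*(z^2 - 4*z - 5) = (z - 5)*(z - 4)*(z + 3)*(z + 1)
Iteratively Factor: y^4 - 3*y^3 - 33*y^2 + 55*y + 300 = (y + 4)*(y^3 - 7*y^2 - 5*y + 75) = (y - 5)*(y + 4)*(y^2 - 2*y - 15) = (y - 5)^2*(y + 4)*(y + 3)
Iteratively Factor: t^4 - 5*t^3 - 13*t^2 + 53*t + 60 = (t - 5)*(t^3 - 13*t - 12) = (t - 5)*(t - 4)*(t^2 + 4*t + 3) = (t - 5)*(t - 4)*(t + 3)*(t + 1)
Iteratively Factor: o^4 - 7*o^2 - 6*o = (o + 2)*(o^3 - 2*o^2 - 3*o) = (o + 1)*(o + 2)*(o^2 - 3*o) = o*(o + 1)*(o + 2)*(o - 3)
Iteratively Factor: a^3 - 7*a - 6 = (a - 3)*(a^2 + 3*a + 2) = (a - 3)*(a + 2)*(a + 1)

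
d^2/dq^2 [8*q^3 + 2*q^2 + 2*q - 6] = 48*q + 4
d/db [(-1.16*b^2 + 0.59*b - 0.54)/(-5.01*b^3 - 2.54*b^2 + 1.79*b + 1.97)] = (-5.8116*b^4 + 5.9118*b^3 - 8.694*b^2 - 7.3136*b + 2.1289)/(25.1001*b^6 + 25.4508*b^5 - 11.4842*b^4 - 28.8326*b^3 - 6.8035*b^2 + 7.0526*b + 3.8809)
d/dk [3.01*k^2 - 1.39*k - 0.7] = 6.02*k - 1.39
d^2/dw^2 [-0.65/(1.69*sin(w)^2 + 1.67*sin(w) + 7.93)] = (7.42586*sin(w)^4 + 5.503485*sin(w)^3 - 44.170425*sin(w)^2 - 19.614985*sin(w) + 13.79664)/(1.69*sin(w)^2 + 1.67*sin(w) + 7.93)^3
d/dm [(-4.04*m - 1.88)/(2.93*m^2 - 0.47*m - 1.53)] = (11.8372*m^2 + 11.0168*m + 5.2976)/(8.5849*m^4 - 2.7542*m^3 - 8.7449*m^2 + 1.4382*m + 2.3409)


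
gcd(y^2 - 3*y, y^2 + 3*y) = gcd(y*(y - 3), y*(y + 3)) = y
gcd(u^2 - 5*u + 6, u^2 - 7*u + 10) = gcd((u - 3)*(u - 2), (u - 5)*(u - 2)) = u - 2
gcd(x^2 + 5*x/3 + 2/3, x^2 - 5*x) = 1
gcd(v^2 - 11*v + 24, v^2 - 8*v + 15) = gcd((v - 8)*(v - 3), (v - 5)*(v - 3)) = v - 3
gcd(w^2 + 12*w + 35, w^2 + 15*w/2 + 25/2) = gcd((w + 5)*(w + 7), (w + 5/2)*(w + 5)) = w + 5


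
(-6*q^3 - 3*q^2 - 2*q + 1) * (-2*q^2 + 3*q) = 12*q^5 - 12*q^4 - 5*q^3 - 8*q^2 + 3*q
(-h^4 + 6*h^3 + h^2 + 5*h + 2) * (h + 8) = -h^5 - 2*h^4 + 49*h^3 + 13*h^2 + 42*h + 16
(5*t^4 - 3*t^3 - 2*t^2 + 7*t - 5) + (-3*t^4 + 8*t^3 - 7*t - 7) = 2*t^4 + 5*t^3 - 2*t^2 - 12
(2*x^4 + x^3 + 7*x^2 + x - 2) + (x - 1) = 2*x^4 + x^3 + 7*x^2 + 2*x - 3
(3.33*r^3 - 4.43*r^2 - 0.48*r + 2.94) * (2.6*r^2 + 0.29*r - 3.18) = 8.658*r^5 - 10.5523*r^4 - 13.1221*r^3 + 21.5922*r^2 + 2.379*r - 9.3492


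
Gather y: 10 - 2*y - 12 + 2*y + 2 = 0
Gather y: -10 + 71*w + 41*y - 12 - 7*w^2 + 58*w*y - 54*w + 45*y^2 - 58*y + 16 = -7*w^2 + 17*w + 45*y^2 + y*(58*w - 17) - 6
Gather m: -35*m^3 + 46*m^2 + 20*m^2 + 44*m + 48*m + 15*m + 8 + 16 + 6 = -35*m^3 + 66*m^2 + 107*m + 30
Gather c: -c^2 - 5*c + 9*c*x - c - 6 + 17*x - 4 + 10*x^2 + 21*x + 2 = -c^2 + c*(9*x - 6) + 10*x^2 + 38*x - 8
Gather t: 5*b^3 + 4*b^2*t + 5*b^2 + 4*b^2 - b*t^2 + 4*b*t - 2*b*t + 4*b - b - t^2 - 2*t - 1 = 5*b^3 + 9*b^2 + 3*b + t^2*(-b - 1) + t*(4*b^2 + 2*b - 2) - 1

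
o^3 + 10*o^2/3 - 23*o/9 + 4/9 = (o - 1/3)^2*(o + 4)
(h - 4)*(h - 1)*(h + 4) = h^3 - h^2 - 16*h + 16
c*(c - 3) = c^2 - 3*c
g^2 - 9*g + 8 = (g - 8)*(g - 1)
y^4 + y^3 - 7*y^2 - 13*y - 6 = (y - 3)*(y + 1)^2*(y + 2)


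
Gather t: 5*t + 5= 5*t + 5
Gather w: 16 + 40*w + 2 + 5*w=45*w + 18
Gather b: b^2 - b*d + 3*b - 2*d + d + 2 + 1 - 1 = b^2 + b*(3 - d) - d + 2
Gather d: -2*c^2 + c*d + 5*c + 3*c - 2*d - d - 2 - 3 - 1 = -2*c^2 + 8*c + d*(c - 3) - 6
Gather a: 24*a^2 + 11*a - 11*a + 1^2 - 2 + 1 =24*a^2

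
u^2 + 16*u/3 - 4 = (u - 2/3)*(u + 6)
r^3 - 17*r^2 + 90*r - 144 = (r - 8)*(r - 6)*(r - 3)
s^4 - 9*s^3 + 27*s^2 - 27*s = s*(s - 3)^3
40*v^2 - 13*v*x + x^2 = (-8*v + x)*(-5*v + x)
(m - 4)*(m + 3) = m^2 - m - 12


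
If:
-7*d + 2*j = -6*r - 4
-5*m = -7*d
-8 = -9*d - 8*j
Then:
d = 24*r/37 + 24/37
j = 10/37 - 27*r/37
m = 168*r/185 + 168/185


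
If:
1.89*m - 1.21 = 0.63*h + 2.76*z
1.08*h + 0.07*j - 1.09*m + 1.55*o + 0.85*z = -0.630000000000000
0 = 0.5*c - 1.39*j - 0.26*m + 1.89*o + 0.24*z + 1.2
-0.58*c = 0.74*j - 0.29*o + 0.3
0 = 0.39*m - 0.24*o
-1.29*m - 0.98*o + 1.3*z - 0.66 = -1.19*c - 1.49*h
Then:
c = -0.44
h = 0.73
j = -0.34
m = -0.44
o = -0.71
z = -0.91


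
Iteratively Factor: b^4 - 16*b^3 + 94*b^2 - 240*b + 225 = (b - 3)*(b^3 - 13*b^2 + 55*b - 75) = (b - 5)*(b - 3)*(b^2 - 8*b + 15) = (b - 5)*(b - 3)^2*(b - 5)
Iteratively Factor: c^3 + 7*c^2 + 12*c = (c)*(c^2 + 7*c + 12) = c*(c + 3)*(c + 4)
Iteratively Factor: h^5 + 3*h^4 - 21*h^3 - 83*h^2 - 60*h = (h + 4)*(h^4 - h^3 - 17*h^2 - 15*h) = (h + 1)*(h + 4)*(h^3 - 2*h^2 - 15*h) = (h - 5)*(h + 1)*(h + 4)*(h^2 + 3*h) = h*(h - 5)*(h + 1)*(h + 4)*(h + 3)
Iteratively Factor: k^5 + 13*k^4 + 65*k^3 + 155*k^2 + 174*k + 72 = (k + 1)*(k^4 + 12*k^3 + 53*k^2 + 102*k + 72) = (k + 1)*(k + 2)*(k^3 + 10*k^2 + 33*k + 36) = (k + 1)*(k + 2)*(k + 4)*(k^2 + 6*k + 9) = (k + 1)*(k + 2)*(k + 3)*(k + 4)*(k + 3)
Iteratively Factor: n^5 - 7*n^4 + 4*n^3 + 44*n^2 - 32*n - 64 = (n - 2)*(n^4 - 5*n^3 - 6*n^2 + 32*n + 32) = (n - 4)*(n - 2)*(n^3 - n^2 - 10*n - 8) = (n - 4)^2*(n - 2)*(n^2 + 3*n + 2) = (n - 4)^2*(n - 2)*(n + 1)*(n + 2)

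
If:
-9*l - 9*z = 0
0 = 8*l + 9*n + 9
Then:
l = -z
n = 8*z/9 - 1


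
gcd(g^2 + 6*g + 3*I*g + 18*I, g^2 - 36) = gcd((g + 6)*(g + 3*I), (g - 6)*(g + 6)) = g + 6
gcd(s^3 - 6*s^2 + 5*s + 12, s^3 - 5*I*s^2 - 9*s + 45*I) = s - 3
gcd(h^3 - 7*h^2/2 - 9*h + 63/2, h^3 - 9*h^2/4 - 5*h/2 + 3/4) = h - 3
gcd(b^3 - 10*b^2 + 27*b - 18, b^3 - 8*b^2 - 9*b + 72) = b - 3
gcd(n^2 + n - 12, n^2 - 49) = 1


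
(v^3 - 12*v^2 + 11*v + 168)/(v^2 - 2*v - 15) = (v^2 - 15*v + 56)/(v - 5)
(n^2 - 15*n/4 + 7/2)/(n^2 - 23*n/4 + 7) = (n - 2)/(n - 4)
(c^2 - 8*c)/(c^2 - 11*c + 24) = c/(c - 3)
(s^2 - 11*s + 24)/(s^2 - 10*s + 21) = (s - 8)/(s - 7)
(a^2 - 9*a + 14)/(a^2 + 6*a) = (a^2 - 9*a + 14)/(a*(a + 6))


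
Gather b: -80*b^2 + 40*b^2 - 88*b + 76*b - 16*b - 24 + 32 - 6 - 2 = -40*b^2 - 28*b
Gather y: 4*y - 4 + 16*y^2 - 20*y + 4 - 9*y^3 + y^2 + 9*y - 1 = -9*y^3 + 17*y^2 - 7*y - 1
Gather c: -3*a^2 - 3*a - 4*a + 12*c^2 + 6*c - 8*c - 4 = -3*a^2 - 7*a + 12*c^2 - 2*c - 4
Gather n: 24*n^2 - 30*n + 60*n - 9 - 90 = 24*n^2 + 30*n - 99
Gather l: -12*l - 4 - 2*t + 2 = -12*l - 2*t - 2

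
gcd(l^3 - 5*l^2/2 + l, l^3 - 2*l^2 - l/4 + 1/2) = l^2 - 5*l/2 + 1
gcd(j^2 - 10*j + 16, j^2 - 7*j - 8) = j - 8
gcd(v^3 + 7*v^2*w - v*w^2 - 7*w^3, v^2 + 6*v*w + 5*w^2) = v + w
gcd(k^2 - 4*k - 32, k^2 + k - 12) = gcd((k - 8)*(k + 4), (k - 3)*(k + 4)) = k + 4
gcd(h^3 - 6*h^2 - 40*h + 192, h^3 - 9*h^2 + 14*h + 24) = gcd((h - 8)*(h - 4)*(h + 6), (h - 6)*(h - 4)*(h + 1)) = h - 4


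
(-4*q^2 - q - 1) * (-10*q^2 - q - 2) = 40*q^4 + 14*q^3 + 19*q^2 + 3*q + 2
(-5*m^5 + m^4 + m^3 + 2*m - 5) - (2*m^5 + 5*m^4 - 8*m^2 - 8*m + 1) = -7*m^5 - 4*m^4 + m^3 + 8*m^2 + 10*m - 6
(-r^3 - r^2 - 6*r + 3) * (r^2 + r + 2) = -r^5 - 2*r^4 - 9*r^3 - 5*r^2 - 9*r + 6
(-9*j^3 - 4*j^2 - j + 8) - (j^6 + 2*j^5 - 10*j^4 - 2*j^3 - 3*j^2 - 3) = -j^6 - 2*j^5 + 10*j^4 - 7*j^3 - j^2 - j + 11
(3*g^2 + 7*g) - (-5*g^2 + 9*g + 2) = 8*g^2 - 2*g - 2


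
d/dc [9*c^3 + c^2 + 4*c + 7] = 27*c^2 + 2*c + 4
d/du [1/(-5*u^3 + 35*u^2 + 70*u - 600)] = (3*u^2 - 14*u - 14)/(5*(u^3 - 7*u^2 - 14*u + 120)^2)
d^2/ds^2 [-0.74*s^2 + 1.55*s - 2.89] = -1.48000000000000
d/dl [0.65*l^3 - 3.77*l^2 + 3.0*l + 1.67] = 1.95*l^2 - 7.54*l + 3.0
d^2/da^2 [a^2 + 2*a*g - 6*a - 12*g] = 2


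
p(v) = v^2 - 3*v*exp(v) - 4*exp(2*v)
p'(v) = -3*v*exp(v) + 2*v - 8*exp(2*v) - 3*exp(v)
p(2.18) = -366.13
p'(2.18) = -706.09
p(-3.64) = 13.53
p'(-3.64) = -7.08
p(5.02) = -93956.59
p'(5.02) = -186127.51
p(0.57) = -15.21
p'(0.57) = -32.20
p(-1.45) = 2.90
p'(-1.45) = -3.02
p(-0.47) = -0.46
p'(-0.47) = -5.06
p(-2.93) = 9.04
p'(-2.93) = -5.57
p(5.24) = -145324.07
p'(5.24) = -288292.68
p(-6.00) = 36.04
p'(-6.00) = -11.96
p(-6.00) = 36.04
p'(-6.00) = -11.96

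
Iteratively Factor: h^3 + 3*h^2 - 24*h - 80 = (h - 5)*(h^2 + 8*h + 16) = (h - 5)*(h + 4)*(h + 4)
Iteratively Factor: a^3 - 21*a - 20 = (a + 1)*(a^2 - a - 20) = (a + 1)*(a + 4)*(a - 5)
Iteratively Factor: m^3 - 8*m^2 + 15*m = (m - 5)*(m^2 - 3*m) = (m - 5)*(m - 3)*(m)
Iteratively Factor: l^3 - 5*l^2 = (l)*(l^2 - 5*l) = l*(l - 5)*(l)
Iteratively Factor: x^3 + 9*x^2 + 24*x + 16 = (x + 4)*(x^2 + 5*x + 4) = (x + 4)^2*(x + 1)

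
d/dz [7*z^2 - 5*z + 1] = 14*z - 5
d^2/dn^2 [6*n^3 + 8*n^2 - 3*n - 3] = 36*n + 16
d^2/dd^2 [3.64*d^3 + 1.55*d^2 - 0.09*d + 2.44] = 21.84*d + 3.1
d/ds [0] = 0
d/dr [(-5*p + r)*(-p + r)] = -6*p + 2*r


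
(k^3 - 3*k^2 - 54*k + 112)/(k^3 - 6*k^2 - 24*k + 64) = (k + 7)/(k + 4)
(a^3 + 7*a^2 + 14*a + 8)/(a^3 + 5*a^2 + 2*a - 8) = (a + 1)/(a - 1)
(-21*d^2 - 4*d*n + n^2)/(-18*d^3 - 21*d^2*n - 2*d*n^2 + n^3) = (7*d - n)/(6*d^2 + 5*d*n - n^2)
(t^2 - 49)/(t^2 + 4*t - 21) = (t - 7)/(t - 3)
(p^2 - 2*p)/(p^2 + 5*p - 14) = p/(p + 7)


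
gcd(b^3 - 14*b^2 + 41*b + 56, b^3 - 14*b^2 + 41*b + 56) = b^3 - 14*b^2 + 41*b + 56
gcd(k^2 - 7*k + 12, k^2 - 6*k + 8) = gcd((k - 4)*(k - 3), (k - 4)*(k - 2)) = k - 4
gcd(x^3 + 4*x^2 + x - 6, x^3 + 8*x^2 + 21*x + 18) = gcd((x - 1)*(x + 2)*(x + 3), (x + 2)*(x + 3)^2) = x^2 + 5*x + 6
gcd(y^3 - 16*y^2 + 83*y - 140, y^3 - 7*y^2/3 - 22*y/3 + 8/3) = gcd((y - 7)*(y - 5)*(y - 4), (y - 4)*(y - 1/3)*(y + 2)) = y - 4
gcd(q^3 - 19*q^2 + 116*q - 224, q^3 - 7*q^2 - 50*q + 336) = q - 8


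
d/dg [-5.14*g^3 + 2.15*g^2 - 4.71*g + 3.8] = -15.42*g^2 + 4.3*g - 4.71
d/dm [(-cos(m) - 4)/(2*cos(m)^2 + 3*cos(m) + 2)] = 2*(sin(m)^2 - 8*cos(m) - 6)*sin(m)/(3*cos(m) + cos(2*m) + 3)^2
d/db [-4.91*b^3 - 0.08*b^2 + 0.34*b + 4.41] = -14.73*b^2 - 0.16*b + 0.34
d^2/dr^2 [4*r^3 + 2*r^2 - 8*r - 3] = 24*r + 4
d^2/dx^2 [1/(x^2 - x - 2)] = 2*(x^2 - x - (2*x - 1)^2 - 2)/(-x^2 + x + 2)^3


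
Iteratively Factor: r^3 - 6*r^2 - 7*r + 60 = (r - 5)*(r^2 - r - 12) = (r - 5)*(r - 4)*(r + 3)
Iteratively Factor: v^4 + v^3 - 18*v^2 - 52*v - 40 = (v + 2)*(v^3 - v^2 - 16*v - 20) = (v + 2)^2*(v^2 - 3*v - 10) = (v - 5)*(v + 2)^2*(v + 2)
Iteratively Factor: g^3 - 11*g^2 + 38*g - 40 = (g - 4)*(g^2 - 7*g + 10) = (g - 5)*(g - 4)*(g - 2)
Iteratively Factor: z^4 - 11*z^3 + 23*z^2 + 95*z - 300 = (z - 5)*(z^3 - 6*z^2 - 7*z + 60) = (z - 5)*(z - 4)*(z^2 - 2*z - 15) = (z - 5)*(z - 4)*(z + 3)*(z - 5)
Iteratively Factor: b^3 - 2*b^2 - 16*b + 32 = (b - 2)*(b^2 - 16) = (b - 4)*(b - 2)*(b + 4)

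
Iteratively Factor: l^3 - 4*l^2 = (l)*(l^2 - 4*l) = l*(l - 4)*(l)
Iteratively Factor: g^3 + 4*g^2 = (g + 4)*(g^2) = g*(g + 4)*(g)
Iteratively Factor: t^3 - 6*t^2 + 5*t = (t - 1)*(t^2 - 5*t) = (t - 5)*(t - 1)*(t)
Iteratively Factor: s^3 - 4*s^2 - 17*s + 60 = (s - 5)*(s^2 + s - 12) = (s - 5)*(s + 4)*(s - 3)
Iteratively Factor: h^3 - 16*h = (h - 4)*(h^2 + 4*h) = h*(h - 4)*(h + 4)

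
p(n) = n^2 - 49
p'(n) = 2*n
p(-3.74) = -35.01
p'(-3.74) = -7.48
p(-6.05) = -12.40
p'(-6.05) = -12.10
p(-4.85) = -25.48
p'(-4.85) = -9.70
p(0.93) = -48.14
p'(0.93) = 1.86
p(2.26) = -43.89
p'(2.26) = 4.52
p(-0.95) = -48.10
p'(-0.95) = -1.90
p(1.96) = -45.16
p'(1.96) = 3.92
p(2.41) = -43.19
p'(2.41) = 4.82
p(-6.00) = -13.00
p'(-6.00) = -12.00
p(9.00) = 32.00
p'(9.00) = 18.00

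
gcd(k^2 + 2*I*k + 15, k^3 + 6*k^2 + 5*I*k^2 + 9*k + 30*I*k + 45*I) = k + 5*I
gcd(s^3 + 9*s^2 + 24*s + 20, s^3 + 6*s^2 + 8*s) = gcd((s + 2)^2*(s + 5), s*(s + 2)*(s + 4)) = s + 2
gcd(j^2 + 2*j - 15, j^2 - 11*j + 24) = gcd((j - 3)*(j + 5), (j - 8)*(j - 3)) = j - 3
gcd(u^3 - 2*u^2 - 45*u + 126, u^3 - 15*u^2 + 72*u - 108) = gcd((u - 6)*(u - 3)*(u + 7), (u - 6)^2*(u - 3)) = u^2 - 9*u + 18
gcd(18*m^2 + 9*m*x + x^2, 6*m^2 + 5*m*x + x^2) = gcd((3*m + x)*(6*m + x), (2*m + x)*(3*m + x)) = 3*m + x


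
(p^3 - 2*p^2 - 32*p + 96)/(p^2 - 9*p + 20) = (p^2 + 2*p - 24)/(p - 5)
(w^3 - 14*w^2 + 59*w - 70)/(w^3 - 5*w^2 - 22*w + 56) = (w - 5)/(w + 4)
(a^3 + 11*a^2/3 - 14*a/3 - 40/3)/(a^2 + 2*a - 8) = a + 5/3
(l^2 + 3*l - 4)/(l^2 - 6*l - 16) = (-l^2 - 3*l + 4)/(-l^2 + 6*l + 16)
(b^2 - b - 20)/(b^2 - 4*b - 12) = (-b^2 + b + 20)/(-b^2 + 4*b + 12)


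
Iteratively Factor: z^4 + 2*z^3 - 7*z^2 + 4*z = (z - 1)*(z^3 + 3*z^2 - 4*z) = (z - 1)^2*(z^2 + 4*z) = (z - 1)^2*(z + 4)*(z)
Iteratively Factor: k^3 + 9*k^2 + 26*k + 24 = (k + 4)*(k^2 + 5*k + 6) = (k + 2)*(k + 4)*(k + 3)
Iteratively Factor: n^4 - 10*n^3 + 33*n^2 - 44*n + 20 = (n - 2)*(n^3 - 8*n^2 + 17*n - 10) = (n - 2)*(n - 1)*(n^2 - 7*n + 10) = (n - 5)*(n - 2)*(n - 1)*(n - 2)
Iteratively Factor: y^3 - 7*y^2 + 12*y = (y)*(y^2 - 7*y + 12) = y*(y - 3)*(y - 4)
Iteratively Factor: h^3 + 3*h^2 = (h)*(h^2 + 3*h) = h^2*(h + 3)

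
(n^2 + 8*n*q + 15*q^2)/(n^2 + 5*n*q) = (n + 3*q)/n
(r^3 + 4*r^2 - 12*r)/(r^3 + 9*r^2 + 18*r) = (r - 2)/(r + 3)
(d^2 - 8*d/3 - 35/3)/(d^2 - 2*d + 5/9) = 3*(3*d^2 - 8*d - 35)/(9*d^2 - 18*d + 5)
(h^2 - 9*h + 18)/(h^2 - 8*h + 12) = (h - 3)/(h - 2)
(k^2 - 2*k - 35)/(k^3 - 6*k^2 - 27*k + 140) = 1/(k - 4)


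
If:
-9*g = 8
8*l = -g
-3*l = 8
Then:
No Solution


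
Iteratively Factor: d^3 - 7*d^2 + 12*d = (d - 4)*(d^2 - 3*d) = (d - 4)*(d - 3)*(d)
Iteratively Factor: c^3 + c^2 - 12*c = (c + 4)*(c^2 - 3*c) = c*(c + 4)*(c - 3)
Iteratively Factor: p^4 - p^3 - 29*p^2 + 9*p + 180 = (p - 3)*(p^3 + 2*p^2 - 23*p - 60) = (p - 3)*(p + 4)*(p^2 - 2*p - 15) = (p - 5)*(p - 3)*(p + 4)*(p + 3)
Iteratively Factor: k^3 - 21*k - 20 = (k + 4)*(k^2 - 4*k - 5) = (k - 5)*(k + 4)*(k + 1)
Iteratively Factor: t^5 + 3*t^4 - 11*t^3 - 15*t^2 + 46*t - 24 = (t + 3)*(t^4 - 11*t^2 + 18*t - 8) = (t - 2)*(t + 3)*(t^3 + 2*t^2 - 7*t + 4) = (t - 2)*(t + 3)*(t + 4)*(t^2 - 2*t + 1) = (t - 2)*(t - 1)*(t + 3)*(t + 4)*(t - 1)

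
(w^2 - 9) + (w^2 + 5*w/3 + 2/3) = 2*w^2 + 5*w/3 - 25/3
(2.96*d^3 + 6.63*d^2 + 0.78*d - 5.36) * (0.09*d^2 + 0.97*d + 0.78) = 0.2664*d^5 + 3.4679*d^4 + 8.8101*d^3 + 5.4456*d^2 - 4.5908*d - 4.1808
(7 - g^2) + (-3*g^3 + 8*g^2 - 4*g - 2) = -3*g^3 + 7*g^2 - 4*g + 5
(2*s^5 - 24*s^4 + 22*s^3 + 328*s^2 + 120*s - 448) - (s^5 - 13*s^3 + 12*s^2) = s^5 - 24*s^4 + 35*s^3 + 316*s^2 + 120*s - 448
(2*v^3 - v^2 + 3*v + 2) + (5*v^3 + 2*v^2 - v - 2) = 7*v^3 + v^2 + 2*v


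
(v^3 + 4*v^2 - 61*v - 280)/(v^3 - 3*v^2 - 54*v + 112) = (v + 5)/(v - 2)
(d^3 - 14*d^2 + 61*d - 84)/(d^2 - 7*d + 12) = d - 7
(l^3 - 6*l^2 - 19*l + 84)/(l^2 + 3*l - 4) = (l^2 - 10*l + 21)/(l - 1)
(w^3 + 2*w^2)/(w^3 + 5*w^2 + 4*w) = w*(w + 2)/(w^2 + 5*w + 4)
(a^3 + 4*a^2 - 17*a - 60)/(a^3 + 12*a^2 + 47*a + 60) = (a - 4)/(a + 4)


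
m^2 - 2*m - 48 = (m - 8)*(m + 6)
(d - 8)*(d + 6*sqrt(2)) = d^2 - 8*d + 6*sqrt(2)*d - 48*sqrt(2)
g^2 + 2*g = g*(g + 2)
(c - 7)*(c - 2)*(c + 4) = c^3 - 5*c^2 - 22*c + 56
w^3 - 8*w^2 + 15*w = w*(w - 5)*(w - 3)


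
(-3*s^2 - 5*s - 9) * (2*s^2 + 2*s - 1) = -6*s^4 - 16*s^3 - 25*s^2 - 13*s + 9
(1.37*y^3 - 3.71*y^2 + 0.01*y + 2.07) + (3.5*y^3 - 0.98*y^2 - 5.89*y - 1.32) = 4.87*y^3 - 4.69*y^2 - 5.88*y + 0.75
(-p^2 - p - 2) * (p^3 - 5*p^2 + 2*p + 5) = -p^5 + 4*p^4 + p^3 + 3*p^2 - 9*p - 10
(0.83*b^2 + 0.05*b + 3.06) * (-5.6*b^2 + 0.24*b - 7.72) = -4.648*b^4 - 0.0808*b^3 - 23.5316*b^2 + 0.3484*b - 23.6232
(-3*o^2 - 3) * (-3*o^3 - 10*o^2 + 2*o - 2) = 9*o^5 + 30*o^4 + 3*o^3 + 36*o^2 - 6*o + 6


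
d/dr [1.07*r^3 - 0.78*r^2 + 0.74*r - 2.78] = 3.21*r^2 - 1.56*r + 0.74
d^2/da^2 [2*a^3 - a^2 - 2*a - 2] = 12*a - 2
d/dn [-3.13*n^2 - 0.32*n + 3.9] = -6.26*n - 0.32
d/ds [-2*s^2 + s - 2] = 1 - 4*s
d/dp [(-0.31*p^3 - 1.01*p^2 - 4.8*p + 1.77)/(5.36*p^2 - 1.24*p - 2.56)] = (-1.6616*p^4 + 0.768800000000001*p^3 + 29.3612*p^2 - 13.8032*p + 14.4828)/(28.7296*p^4 - 13.2928*p^3 - 25.9056*p^2 + 6.3488*p + 6.5536)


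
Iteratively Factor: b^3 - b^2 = (b)*(b^2 - b) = b*(b - 1)*(b)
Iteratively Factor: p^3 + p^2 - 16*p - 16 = (p + 4)*(p^2 - 3*p - 4) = (p - 4)*(p + 4)*(p + 1)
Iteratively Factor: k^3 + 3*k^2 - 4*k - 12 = (k - 2)*(k^2 + 5*k + 6) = (k - 2)*(k + 3)*(k + 2)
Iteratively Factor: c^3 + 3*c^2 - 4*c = (c)*(c^2 + 3*c - 4) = c*(c + 4)*(c - 1)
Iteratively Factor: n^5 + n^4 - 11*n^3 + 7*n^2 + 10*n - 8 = (n + 4)*(n^4 - 3*n^3 + n^2 + 3*n - 2) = (n - 1)*(n + 4)*(n^3 - 2*n^2 - n + 2) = (n - 2)*(n - 1)*(n + 4)*(n^2 - 1) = (n - 2)*(n - 1)^2*(n + 4)*(n + 1)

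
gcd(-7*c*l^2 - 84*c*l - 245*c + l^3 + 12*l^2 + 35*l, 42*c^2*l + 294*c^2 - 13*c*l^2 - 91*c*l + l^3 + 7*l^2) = 7*c*l + 49*c - l^2 - 7*l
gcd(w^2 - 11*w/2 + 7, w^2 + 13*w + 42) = 1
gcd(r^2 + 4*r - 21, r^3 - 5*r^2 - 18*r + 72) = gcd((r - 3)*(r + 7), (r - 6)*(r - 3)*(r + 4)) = r - 3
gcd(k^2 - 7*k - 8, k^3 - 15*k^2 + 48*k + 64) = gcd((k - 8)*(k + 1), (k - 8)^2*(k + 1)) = k^2 - 7*k - 8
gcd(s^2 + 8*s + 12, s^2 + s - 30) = s + 6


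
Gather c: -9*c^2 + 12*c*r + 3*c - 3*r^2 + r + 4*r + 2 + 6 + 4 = -9*c^2 + c*(12*r + 3) - 3*r^2 + 5*r + 12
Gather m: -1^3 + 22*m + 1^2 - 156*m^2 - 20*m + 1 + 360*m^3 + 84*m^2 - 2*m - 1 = 360*m^3 - 72*m^2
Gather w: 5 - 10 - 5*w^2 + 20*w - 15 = -5*w^2 + 20*w - 20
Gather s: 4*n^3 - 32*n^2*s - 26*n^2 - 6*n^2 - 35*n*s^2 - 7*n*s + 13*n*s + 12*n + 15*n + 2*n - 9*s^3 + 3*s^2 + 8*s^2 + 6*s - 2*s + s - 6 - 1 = 4*n^3 - 32*n^2 + 29*n - 9*s^3 + s^2*(11 - 35*n) + s*(-32*n^2 + 6*n + 5) - 7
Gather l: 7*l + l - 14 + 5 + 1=8*l - 8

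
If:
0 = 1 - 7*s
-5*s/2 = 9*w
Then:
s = 1/7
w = -5/126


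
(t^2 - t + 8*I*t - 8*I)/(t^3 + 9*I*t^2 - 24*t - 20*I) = (t^2 - t + 8*I*t - 8*I)/(t^3 + 9*I*t^2 - 24*t - 20*I)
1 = 1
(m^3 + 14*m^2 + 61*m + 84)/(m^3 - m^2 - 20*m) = (m^2 + 10*m + 21)/(m*(m - 5))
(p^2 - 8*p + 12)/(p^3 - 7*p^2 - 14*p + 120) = (p - 2)/(p^2 - p - 20)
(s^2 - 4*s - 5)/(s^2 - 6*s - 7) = (s - 5)/(s - 7)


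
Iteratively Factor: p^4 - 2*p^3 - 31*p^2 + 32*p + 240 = (p - 5)*(p^3 + 3*p^2 - 16*p - 48) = (p - 5)*(p + 4)*(p^2 - p - 12) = (p - 5)*(p - 4)*(p + 4)*(p + 3)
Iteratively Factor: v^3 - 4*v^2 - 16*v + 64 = (v - 4)*(v^2 - 16) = (v - 4)^2*(v + 4)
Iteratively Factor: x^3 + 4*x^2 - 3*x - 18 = (x - 2)*(x^2 + 6*x + 9) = (x - 2)*(x + 3)*(x + 3)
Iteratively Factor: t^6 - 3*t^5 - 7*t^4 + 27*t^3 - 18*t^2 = (t - 2)*(t^5 - t^4 - 9*t^3 + 9*t^2) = t*(t - 2)*(t^4 - t^3 - 9*t^2 + 9*t) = t*(t - 3)*(t - 2)*(t^3 + 2*t^2 - 3*t) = t*(t - 3)*(t - 2)*(t - 1)*(t^2 + 3*t) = t^2*(t - 3)*(t - 2)*(t - 1)*(t + 3)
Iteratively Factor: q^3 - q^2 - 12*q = (q - 4)*(q^2 + 3*q) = (q - 4)*(q + 3)*(q)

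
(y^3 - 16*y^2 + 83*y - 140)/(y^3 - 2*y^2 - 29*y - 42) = (y^2 - 9*y + 20)/(y^2 + 5*y + 6)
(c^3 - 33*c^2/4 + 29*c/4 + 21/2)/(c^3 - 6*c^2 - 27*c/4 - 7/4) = (4*c^2 - 5*c - 6)/(4*c^2 + 4*c + 1)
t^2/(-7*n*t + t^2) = t/(-7*n + t)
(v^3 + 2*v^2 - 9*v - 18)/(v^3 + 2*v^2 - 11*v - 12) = (v^2 + 5*v + 6)/(v^2 + 5*v + 4)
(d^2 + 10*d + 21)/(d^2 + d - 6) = (d + 7)/(d - 2)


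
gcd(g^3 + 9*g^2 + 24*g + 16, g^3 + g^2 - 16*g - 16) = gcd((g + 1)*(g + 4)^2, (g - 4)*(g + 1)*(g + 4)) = g^2 + 5*g + 4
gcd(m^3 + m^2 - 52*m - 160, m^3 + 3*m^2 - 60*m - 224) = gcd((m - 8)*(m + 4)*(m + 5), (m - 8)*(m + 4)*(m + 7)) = m^2 - 4*m - 32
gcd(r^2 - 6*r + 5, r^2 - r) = r - 1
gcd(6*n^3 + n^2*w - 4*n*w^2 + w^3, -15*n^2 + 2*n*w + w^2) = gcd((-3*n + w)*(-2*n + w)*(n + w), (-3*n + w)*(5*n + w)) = -3*n + w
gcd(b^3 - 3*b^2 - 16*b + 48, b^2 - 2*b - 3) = b - 3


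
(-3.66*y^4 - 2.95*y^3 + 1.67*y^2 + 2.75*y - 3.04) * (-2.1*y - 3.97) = 7.686*y^5 + 20.7252*y^4 + 8.2045*y^3 - 12.4049*y^2 - 4.5335*y + 12.0688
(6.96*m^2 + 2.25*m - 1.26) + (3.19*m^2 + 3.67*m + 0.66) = 10.15*m^2 + 5.92*m - 0.6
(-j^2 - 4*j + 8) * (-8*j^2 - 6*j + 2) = 8*j^4 + 38*j^3 - 42*j^2 - 56*j + 16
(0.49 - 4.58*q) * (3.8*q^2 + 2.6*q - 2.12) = -17.404*q^3 - 10.046*q^2 + 10.9836*q - 1.0388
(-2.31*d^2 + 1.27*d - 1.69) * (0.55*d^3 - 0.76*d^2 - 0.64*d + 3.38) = -1.2705*d^5 + 2.4541*d^4 - 0.4163*d^3 - 7.3362*d^2 + 5.3742*d - 5.7122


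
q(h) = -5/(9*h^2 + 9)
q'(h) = 90*h/(9*h^2 + 9)^2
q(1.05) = -0.26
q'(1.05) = 0.26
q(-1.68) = -0.15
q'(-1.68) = -0.13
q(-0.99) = -0.28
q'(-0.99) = -0.28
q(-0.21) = -0.53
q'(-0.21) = -0.21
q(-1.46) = -0.18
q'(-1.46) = -0.17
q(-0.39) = -0.48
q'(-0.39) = -0.33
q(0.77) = -0.35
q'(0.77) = 0.34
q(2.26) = -0.09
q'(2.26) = 0.07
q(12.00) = 0.00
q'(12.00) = 0.00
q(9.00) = -0.00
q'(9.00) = 0.00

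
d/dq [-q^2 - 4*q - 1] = -2*q - 4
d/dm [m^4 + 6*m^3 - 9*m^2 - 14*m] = 4*m^3 + 18*m^2 - 18*m - 14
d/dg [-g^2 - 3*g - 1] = -2*g - 3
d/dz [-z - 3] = -1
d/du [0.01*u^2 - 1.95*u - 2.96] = 0.02*u - 1.95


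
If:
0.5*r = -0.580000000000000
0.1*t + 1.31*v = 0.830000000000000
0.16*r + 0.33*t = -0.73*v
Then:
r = -1.16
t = -1.01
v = 0.71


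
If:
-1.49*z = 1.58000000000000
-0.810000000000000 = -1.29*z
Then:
No Solution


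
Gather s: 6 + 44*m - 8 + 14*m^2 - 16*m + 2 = 14*m^2 + 28*m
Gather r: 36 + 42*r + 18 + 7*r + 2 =49*r + 56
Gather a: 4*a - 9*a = -5*a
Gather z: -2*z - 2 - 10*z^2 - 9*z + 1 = -10*z^2 - 11*z - 1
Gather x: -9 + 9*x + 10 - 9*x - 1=0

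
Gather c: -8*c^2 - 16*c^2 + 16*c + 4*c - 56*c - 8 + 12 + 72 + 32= -24*c^2 - 36*c + 108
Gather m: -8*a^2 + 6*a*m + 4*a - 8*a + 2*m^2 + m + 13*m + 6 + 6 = -8*a^2 - 4*a + 2*m^2 + m*(6*a + 14) + 12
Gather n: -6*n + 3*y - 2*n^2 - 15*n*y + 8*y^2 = -2*n^2 + n*(-15*y - 6) + 8*y^2 + 3*y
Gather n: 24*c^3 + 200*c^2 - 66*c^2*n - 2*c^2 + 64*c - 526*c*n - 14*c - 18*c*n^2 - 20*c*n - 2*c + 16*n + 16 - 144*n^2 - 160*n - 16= 24*c^3 + 198*c^2 + 48*c + n^2*(-18*c - 144) + n*(-66*c^2 - 546*c - 144)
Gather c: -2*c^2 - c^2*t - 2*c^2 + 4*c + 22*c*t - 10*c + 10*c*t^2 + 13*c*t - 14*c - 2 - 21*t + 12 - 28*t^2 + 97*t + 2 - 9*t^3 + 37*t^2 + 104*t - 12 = c^2*(-t - 4) + c*(10*t^2 + 35*t - 20) - 9*t^3 + 9*t^2 + 180*t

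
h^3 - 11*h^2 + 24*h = h*(h - 8)*(h - 3)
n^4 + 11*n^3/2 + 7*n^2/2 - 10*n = n*(n - 1)*(n + 5/2)*(n + 4)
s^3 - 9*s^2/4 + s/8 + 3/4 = (s - 2)*(s - 3/4)*(s + 1/2)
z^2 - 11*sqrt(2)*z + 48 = (z - 8*sqrt(2))*(z - 3*sqrt(2))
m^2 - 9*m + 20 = (m - 5)*(m - 4)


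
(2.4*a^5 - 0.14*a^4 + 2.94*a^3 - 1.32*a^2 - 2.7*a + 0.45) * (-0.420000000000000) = -1.008*a^5 + 0.0588*a^4 - 1.2348*a^3 + 0.5544*a^2 + 1.134*a - 0.189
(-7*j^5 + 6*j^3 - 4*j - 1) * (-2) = 14*j^5 - 12*j^3 + 8*j + 2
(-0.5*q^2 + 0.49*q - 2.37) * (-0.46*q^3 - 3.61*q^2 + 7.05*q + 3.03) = 0.23*q^5 + 1.5796*q^4 - 4.2037*q^3 + 10.4952*q^2 - 15.2238*q - 7.1811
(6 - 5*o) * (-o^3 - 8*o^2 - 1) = 5*o^4 + 34*o^3 - 48*o^2 + 5*o - 6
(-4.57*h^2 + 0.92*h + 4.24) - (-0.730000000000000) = -4.57*h^2 + 0.92*h + 4.97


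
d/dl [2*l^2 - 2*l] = 4*l - 2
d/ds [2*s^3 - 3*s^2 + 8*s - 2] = 6*s^2 - 6*s + 8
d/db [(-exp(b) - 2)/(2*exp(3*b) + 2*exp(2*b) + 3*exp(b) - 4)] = ((exp(b) + 2)*(6*exp(2*b) + 4*exp(b) + 3) - 2*exp(3*b) - 2*exp(2*b) - 3*exp(b) + 4)*exp(b)/(2*exp(3*b) + 2*exp(2*b) + 3*exp(b) - 4)^2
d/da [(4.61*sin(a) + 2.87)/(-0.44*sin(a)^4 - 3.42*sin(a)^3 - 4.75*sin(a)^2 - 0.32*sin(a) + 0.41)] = (6.0852*sin(a)^4 + 36.5836*sin(a)^3 + 51.3437*sin(a)^2 + 27.265*sin(a) + 2.8085)*cos(a)/(0.1936*sin(a)^8 + 3.0096*sin(a)^7 + 15.8764*sin(a)^6 + 32.7716*sin(a)^5 + 24.3905*sin(a)^4 + 0.2356*sin(a)^3 - 3.7926*sin(a)^2 - 0.2624*sin(a) + 0.1681)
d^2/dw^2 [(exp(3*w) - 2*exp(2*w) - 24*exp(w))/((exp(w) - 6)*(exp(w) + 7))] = (exp(3*w) + 21*exp(2*w) + 168*exp(w) + 196)*exp(w)/(exp(3*w) + 21*exp(2*w) + 147*exp(w) + 343)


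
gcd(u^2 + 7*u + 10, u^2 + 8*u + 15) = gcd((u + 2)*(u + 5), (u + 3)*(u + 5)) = u + 5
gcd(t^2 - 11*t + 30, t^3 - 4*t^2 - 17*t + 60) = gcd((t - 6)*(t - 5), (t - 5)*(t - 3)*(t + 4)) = t - 5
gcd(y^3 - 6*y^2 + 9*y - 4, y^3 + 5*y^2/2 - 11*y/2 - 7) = 1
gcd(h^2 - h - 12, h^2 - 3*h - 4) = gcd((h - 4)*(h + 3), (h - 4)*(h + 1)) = h - 4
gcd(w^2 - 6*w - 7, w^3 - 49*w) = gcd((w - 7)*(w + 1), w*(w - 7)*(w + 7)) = w - 7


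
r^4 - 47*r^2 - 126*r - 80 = (r - 8)*(r + 1)*(r + 2)*(r + 5)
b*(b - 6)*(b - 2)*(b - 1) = b^4 - 9*b^3 + 20*b^2 - 12*b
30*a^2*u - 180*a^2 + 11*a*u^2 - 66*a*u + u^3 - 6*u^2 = (5*a + u)*(6*a + u)*(u - 6)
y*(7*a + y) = 7*a*y + y^2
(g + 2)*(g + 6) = g^2 + 8*g + 12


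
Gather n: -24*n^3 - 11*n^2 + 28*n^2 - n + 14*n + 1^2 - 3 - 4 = -24*n^3 + 17*n^2 + 13*n - 6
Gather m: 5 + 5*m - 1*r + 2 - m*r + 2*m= m*(7 - r) - r + 7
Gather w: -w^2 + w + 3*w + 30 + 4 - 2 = -w^2 + 4*w + 32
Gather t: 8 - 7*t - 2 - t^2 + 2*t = -t^2 - 5*t + 6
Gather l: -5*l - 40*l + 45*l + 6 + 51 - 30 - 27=0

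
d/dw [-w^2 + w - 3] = 1 - 2*w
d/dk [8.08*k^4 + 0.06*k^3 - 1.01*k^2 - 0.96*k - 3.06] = 32.32*k^3 + 0.18*k^2 - 2.02*k - 0.96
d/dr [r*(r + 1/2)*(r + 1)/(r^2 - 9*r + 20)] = (r^4 - 18*r^3 + 46*r^2 + 60*r + 10)/(r^4 - 18*r^3 + 121*r^2 - 360*r + 400)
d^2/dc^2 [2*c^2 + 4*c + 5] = 4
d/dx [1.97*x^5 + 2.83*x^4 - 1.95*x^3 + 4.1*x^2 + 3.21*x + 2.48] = 9.85*x^4 + 11.32*x^3 - 5.85*x^2 + 8.2*x + 3.21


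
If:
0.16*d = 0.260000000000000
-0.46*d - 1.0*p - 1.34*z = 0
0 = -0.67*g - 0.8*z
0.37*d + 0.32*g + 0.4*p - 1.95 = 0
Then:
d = 1.62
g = 2.14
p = 1.66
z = -1.79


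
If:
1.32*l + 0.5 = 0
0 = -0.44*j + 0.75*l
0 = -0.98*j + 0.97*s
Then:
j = -0.65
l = -0.38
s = -0.65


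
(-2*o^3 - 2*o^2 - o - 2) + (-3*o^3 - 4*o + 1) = -5*o^3 - 2*o^2 - 5*o - 1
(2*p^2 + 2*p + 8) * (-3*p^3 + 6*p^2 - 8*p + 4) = -6*p^5 + 6*p^4 - 28*p^3 + 40*p^2 - 56*p + 32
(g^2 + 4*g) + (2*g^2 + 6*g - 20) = 3*g^2 + 10*g - 20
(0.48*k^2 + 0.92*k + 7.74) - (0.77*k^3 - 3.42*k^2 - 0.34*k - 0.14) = -0.77*k^3 + 3.9*k^2 + 1.26*k + 7.88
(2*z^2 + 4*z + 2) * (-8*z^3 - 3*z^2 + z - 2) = -16*z^5 - 38*z^4 - 26*z^3 - 6*z^2 - 6*z - 4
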